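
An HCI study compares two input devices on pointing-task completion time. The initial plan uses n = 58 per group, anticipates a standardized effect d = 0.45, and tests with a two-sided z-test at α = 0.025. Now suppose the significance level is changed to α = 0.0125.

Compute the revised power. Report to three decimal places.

Power ≈ 0.470

δ = d·√(n/2) = 0.45 × √(58/2) = 2.4233 (unchanged). New critical value: z_{0.0063} = 2.498.
Revised power = Φ(δ − 2.498) + Φ(−δ − 2.498) = Φ(-0.074) + Φ(-4.921) = 0.4704 + 0.0000 = 0.4704.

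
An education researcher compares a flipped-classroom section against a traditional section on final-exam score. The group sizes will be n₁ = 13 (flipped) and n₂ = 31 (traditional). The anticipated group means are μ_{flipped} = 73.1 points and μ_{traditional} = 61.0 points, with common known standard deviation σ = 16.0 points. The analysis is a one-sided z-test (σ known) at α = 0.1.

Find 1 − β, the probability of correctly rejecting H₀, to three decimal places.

Power ≈ 0.843

Standardized effect: d = |μ_{flipped} − μ_{traditional}| / σ = |73.1 − 61.0| / 16.0 = 0.7562
Noncentrality parameter: δ = d / √(1/n₁ + 1/n₂) = 0.7562 / √(1/13 + 1/31) = 2.2887
Critical value for a one-sided test at α = 0.1: z_α = 1.282.
Power = P(Z > 1.282 − δ) = Φ(1.007) = 0.8431.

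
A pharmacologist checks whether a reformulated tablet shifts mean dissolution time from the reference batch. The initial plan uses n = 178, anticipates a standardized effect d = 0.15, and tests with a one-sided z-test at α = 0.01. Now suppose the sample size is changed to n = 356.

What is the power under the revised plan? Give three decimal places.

With n = 356: δ = d·√n = 0.15 × √356 = 2.8302. Critical value z_{0.01} = 2.326.
Revised power = Φ(δ − 2.326) = Φ(0.504) = 0.6928.

Power ≈ 0.693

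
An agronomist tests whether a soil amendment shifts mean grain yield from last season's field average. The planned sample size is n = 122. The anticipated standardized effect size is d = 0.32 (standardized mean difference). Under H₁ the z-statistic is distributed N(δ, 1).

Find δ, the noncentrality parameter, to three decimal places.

δ ≈ 3.535

δ = d·√n = 0.32 × √122 = 3.5345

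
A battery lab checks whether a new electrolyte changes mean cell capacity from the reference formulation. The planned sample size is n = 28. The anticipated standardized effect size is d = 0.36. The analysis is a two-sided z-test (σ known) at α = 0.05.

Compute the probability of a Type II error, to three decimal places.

β ≈ 0.522

Noncentrality parameter: δ = d·√n = 0.36 × √28 = 1.9049
Two-sided α = 0.05 → critical value z_{0.025} = 1.960.
Power = Φ(δ − 1.960) + Φ(−δ − 1.960) = Φ(-0.055) + Φ(-3.865) = 0.4781 + 0.0001 = 0.4781.
Type II error: β = 1 − power = 1 − 0.4781 = 0.5219.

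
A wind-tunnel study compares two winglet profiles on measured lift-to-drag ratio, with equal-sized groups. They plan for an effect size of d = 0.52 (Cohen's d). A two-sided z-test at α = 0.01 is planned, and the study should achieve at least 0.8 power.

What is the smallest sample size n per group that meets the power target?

For power 0.8 need Φ(δ − z_{0.005}) = 0.8, so δ = z_{0.005} + z_{0.20} = 2.576 + 0.842 = 3.417.
(Ignoring the negligible lower-tail rejection probability gives the usual closed-form inversion.)
δ = d·√(n/2) ⇒ n = 2(δ/d)² = 2 × (3.417 / 0.52)² = 86.38.
Round up to the next whole unit.

n = 87 per group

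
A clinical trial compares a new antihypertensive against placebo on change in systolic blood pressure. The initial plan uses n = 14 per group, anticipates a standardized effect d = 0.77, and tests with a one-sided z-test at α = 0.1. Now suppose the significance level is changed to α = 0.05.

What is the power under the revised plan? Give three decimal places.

δ = d·√(n/2) = 0.77 × √(14/2) = 2.0372 (unchanged). New critical value: z_{0.05} = 1.645.
Revised power = Φ(δ − 1.645) = Φ(0.392) = 0.6526.

Power ≈ 0.653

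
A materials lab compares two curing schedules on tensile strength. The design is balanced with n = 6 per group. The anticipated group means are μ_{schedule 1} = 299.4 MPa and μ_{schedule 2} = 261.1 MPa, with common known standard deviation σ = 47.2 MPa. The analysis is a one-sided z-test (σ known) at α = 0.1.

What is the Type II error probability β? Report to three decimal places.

Standardized effect: d = |μ_{schedule 1} − μ_{schedule 2}| / σ = |299.4 − 261.1| / 47.2 = 0.8114
Noncentrality parameter: δ = d·√(n/2) = 0.8114 × √(6/2) = 1.4055
One-sided α = 0.1 → critical value z_{0.1} = 1.282.
Power = P(Z > 1.282 − δ) = Φ(0.124) = 0.5493.
Type II error: β = 1 − power = 1 − 0.5493 = 0.4507.

β ≈ 0.451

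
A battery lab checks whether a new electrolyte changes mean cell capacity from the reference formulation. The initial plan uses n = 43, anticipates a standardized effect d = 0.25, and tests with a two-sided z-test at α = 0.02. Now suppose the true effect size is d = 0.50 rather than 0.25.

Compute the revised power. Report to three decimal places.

Power ≈ 0.830

With d = 0.50: δ = d·√n = 0.50 × √43 = 3.2787. Critical value z_{0.01} = 2.326.
Revised power = Φ(δ − 2.326) + Φ(−δ − 2.326) = Φ(0.952) + Φ(-5.605) = 0.8295 + 0.0000 = 0.8295.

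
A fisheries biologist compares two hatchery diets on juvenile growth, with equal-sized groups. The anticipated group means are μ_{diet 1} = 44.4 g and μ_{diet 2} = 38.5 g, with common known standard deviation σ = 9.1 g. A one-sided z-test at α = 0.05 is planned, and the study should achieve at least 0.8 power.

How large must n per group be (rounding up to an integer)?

n = 30 per group

Standardized effect: d = |μ_{diet 1} − μ_{diet 2}| / σ = |44.4 − 38.5| / 9.1 = 0.6484
Set Φ(δ − 1.645) = 0.8; then δ − 1.645 = Φ⁻¹(0.8) = 0.842, giving δ = 2.486.
δ = d·√(n/2) ⇒ n = 2(δ/d)² = 2 × (2.486 / 0.6484)² = 29.42.
Rounding up, n = 30 per group.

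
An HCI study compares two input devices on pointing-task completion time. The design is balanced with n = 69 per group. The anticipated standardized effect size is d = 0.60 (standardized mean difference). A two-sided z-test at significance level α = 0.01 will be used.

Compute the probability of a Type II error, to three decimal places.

β ≈ 0.171

Noncentrality parameter: δ = d·√(n/2) = 0.60 × √(69/2) = 3.5242
Two-sided α = 0.01 → critical value z_{0.005} = 2.576.
Power = Φ(δ − 2.576) + Φ(−δ − 2.576) = Φ(0.948) + Φ(-6.100) = 0.8285 + 0.0000 = 0.8285.
Type II error: β = 1 − power = 1 − 0.8285 = 0.1715.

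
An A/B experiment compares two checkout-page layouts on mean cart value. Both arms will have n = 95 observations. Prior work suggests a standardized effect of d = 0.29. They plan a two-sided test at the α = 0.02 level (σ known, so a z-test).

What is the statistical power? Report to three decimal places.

Power ≈ 0.372

Noncentrality parameter: δ = d·√(n/2) = 0.29 × √(95/2) = 1.9987
Two-sided α = 0.02 → critical value z_{0.01} = 2.326.
Power = Φ(δ − 2.326) + Φ(−δ − 2.326) = Φ(-0.328) + Φ(-4.325) = 0.3716 + 0.0000 = 0.3716.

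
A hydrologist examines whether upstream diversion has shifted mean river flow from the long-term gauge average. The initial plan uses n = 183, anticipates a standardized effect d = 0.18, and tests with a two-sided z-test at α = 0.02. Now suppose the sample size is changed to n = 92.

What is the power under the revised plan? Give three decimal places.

With n = 92: δ = d·√n = 0.18 × √92 = 1.7265. Critical value z_{0.01} = 2.326.
Revised power = Φ(δ − 2.326) + Φ(−δ − 2.326) = Φ(-0.600) + Φ(-4.053) = 0.2743 + 0.0000 = 0.2743.

Power ≈ 0.274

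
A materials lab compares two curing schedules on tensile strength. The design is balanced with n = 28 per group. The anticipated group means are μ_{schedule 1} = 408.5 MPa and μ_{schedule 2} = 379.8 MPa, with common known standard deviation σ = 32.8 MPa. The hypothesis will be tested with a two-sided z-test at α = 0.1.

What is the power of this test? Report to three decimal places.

Standardized effect: d = |μ_{schedule 1} − μ_{schedule 2}| / σ = |408.5 − 379.8| / 32.8 = 0.8750
Noncentrality parameter: δ = d·√(n/2) = 0.8750 × √(28/2) = 3.2740
Two-sided α = 0.1 → critical value z_{0.05} = 1.645.
Power = Φ(δ − 1.645) + Φ(−δ − 1.645) = Φ(1.629) + Φ(-4.919) = 0.9484 + 0.0000 = 0.9484.

Power ≈ 0.948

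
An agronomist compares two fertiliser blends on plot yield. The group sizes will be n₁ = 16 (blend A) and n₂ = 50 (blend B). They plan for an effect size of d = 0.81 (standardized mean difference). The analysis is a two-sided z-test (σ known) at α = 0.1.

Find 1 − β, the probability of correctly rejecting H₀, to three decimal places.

Noncentrality parameter: δ = d / √(1/n₁ + 1/n₂) = 0.81 / √(1/16 + 1/50) = 2.8201
Two-sided α = 0.1 → critical value z_{0.05} = 1.645.
Power = Φ(δ − 1.645) + Φ(−δ − 1.645) = Φ(1.175) + Φ(-4.465) = 0.8800 + 0.0000 = 0.8800.

Power ≈ 0.880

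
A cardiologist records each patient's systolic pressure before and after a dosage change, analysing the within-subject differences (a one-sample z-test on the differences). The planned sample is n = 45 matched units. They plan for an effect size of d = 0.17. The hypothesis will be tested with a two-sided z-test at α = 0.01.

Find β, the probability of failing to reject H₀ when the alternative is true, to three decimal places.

Noncentrality parameter: δ = d·√n = 0.17 × √45 = 1.1404
Two-sided α = 0.01 → critical value z_{0.005} = 2.576.
Power = Φ(δ − 2.576) + Φ(−δ − 2.576) = Φ(-1.435) + Φ(-3.716) = 0.0756 + 0.0001 = 0.0757.
Type II error: β = 1 − power = 1 − 0.0757 = 0.9243.

β ≈ 0.924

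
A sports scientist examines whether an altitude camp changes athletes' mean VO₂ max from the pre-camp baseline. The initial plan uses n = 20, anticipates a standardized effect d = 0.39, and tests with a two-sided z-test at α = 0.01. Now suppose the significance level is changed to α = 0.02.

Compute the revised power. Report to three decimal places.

δ = d·√n = 0.39 × √20 = 1.7441 (unchanged). New critical value: z_{0.01} = 2.326.
Revised power = Φ(δ − 2.326) + Φ(−δ − 2.326) = Φ(-0.582) + Φ(-4.070) = 0.2802 + 0.0000 = 0.2802.

Power ≈ 0.280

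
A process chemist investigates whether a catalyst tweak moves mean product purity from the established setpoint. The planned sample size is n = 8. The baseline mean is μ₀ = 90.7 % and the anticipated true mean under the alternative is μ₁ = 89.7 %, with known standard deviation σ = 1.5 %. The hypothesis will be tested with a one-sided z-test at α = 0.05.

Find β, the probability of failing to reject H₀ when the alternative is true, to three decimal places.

Standardized effect: d = |μ₁ − μ₀| / σ = |89.7 − 90.7| / 1.5 = 0.6667
Noncentrality parameter: δ = d·√n = 0.6667 × √8 = 1.8856
One-sided α = 0.05 → critical value z_{0.05} = 1.645.
Power = Φ(δ − 1.645) = Φ(0.241) = 0.5951.
Type II error: β = 1 − power = 1 − 0.5951 = 0.4049.

β ≈ 0.405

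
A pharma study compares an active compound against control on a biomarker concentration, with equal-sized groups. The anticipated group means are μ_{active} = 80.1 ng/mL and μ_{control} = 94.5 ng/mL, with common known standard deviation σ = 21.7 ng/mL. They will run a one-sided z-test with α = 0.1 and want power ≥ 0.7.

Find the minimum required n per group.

n = 15 per group

Standardized effect: d = |μ_{active} − μ_{control}| / σ = |80.1 − 94.5| / 21.7 = 0.6636
For power 0.7 need Φ(δ − z_{0.1}) = 0.7, so δ = z_{0.1} + z_{0.30} = 1.282 + 0.524 = 1.806.
δ = d·√(n/2) ⇒ n = 2(δ/d)² = 2 × (1.806 / 0.6636)² = 14.81.
Round up to the next whole unit.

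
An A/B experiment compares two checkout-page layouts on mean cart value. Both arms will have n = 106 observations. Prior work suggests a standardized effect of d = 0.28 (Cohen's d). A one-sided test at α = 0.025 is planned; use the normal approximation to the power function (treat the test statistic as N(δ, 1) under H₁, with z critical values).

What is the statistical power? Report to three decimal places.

Power ≈ 0.531

Noncentrality parameter: δ = d·√(n/2) = 0.28 × √(106/2) = 2.0384
One-sided α = 0.025 → critical value z_{0.025} = 1.960.
Power = Φ(δ − 1.960) = Φ(0.078) = 0.5313.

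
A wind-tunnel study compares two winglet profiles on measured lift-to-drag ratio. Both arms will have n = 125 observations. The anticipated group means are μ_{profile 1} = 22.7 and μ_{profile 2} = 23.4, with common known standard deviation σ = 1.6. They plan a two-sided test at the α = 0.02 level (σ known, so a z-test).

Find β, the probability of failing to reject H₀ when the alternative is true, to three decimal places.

β ≈ 0.129

Standardized effect: d = |μ_{profile 1} − μ_{profile 2}| / σ = |22.7 − 23.4| / 1.6 = 0.4375
Noncentrality parameter: δ = d·√(n/2) = 0.4375 × √(125/2) = 3.4587
Critical value for a two-sided test at α = 0.02: z_{α/2} = 2.326.
Power = Φ(δ − 2.326) + Φ(−δ − 2.326) = Φ(1.132) + Φ(-5.785) = 0.8713 + 0.0000 = 0.8713.
Type II error: β = 1 − power = 1 − 0.8713 = 0.1287.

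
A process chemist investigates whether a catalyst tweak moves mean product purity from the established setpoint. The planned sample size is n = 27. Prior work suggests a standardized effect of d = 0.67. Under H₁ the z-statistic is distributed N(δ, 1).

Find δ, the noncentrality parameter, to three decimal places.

δ = d·√n = 0.67 × √27 = 3.4814

δ ≈ 3.481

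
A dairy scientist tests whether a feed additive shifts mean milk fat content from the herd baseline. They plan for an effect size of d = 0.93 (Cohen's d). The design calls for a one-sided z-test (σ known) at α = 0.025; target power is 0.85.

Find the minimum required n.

Set Φ(δ − 1.960) = 0.85; then δ − 1.960 = Φ⁻¹(0.85) = 1.036, giving δ = 2.996.
δ = d·√n ⇒ n = (δ/d)² = (2.996 / 0.93)² = 10.38.
Round up to the next whole unit.

n = 11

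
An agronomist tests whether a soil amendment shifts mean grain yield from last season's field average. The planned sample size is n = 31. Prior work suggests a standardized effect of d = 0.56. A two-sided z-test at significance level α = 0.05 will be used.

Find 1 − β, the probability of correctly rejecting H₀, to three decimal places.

Power ≈ 0.877

Noncentrality parameter: δ = d·√n = 0.56 × √31 = 3.1179
Two-sided α = 0.05 → critical value z_{0.025} = 1.960.
Power = Φ(δ − 1.960) + Φ(−δ − 1.960) = Φ(1.158) + Φ(-5.078) = 0.8766 + 0.0000 = 0.8766.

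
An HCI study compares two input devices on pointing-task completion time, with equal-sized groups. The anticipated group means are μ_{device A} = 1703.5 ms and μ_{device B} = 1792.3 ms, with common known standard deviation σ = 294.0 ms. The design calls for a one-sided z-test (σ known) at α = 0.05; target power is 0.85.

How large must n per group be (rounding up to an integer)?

n = 158 per group

Standardized effect: d = |μ_{device A} − μ_{device B}| / σ = |1703.5 − 1792.3| / 294.0 = 0.3020
Set Φ(δ − 1.645) = 0.85; then δ − 1.645 = Φ⁻¹(0.85) = 1.036, giving δ = 2.681.
δ = d·√(n/2) ⇒ n = 2(δ/d)² = 2 × (2.681 / 0.3020)² = 157.61.
Round up to the next whole unit.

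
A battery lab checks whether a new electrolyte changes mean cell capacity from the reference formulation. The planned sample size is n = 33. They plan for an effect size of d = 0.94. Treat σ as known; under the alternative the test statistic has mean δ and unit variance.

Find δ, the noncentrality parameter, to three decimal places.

δ ≈ 5.400

δ = d·√n = 0.94 × √33 = 5.3999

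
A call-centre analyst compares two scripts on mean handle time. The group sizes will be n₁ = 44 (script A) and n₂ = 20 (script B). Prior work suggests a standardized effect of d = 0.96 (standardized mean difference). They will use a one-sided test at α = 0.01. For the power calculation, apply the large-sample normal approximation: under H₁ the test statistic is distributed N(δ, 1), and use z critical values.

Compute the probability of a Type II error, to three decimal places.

β ≈ 0.109

Noncentrality parameter: δ = d / √(1/n₁ + 1/n₂) = 0.96 / √(1/44 + 1/20) = 3.5598
One-sided α = 0.01 → critical value z_{0.01} = 2.326.
Power = Φ(δ − 2.326) = Φ(1.233) = 0.8913.
Type II error: β = 1 − power = 1 − 0.8913 = 0.1087.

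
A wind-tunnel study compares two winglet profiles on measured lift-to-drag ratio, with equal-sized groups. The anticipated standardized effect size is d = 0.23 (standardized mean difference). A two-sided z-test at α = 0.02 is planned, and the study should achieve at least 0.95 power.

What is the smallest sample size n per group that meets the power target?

Set Φ(δ − 2.326) = 0.95; then δ − 2.326 = Φ⁻¹(0.95) = 1.645, giving δ = 3.971.
(The Φ(−δ − z_{α/2}) term is vanishingly small for δ > 0 and is dropped in the standard sample-size formula.)
δ = d·√(n/2) ⇒ n = 2(δ/d)² = 2 × (3.971 / 0.23)² = 596.24.
Round up to the next whole unit.

n = 597 per group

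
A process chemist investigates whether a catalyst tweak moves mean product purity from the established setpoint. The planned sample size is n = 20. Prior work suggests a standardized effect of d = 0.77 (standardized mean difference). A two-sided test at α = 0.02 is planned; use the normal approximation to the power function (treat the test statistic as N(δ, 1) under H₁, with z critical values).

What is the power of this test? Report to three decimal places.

Power ≈ 0.868

Noncentrality parameter: δ = d·√n = 0.77 × √20 = 3.4435
Critical value for a two-sided test at α = 0.02: z_{α/2} = 2.326.
Power = Φ(δ − 2.326) + Φ(−δ − 2.326) = Φ(1.117) + Φ(-5.770) = 0.8680 + 0.0000 = 0.8680.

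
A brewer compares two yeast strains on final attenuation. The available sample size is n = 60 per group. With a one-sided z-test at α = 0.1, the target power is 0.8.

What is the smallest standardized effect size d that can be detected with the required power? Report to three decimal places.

d ≈ 0.388

Required noncentrality: δ = z_{0.1} + z_{0.20} = 1.282 + 0.842 = 2.123.
δ = d·√(n/2) ⇒ d = δ/√(n/2) = 2.123/√(60/2) = 0.3876.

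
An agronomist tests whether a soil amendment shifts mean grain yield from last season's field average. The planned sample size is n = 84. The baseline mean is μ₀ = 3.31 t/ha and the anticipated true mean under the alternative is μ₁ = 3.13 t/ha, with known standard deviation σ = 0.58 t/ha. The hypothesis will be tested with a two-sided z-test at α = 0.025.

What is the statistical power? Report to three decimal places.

Standardized effect: d = |μ₁ − μ₀| / σ = |3.13 − 3.31| / 0.58 = 0.3103
Noncentrality parameter: δ = d·√n = 0.3103 × √84 = 2.8444
Two-sided α = 0.025 → critical value z_{0.0125} = 2.241.
Power = Φ(δ − 2.241) + Φ(−δ − 2.241) = Φ(0.603) + Φ(-5.086) = 0.7267 + 0.0000 = 0.7267.

Power ≈ 0.727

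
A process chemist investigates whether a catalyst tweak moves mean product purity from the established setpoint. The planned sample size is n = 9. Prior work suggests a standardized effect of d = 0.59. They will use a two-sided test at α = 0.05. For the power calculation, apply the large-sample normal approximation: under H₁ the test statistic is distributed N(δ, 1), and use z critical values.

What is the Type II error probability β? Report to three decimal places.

β ≈ 0.575

Noncentrality parameter: δ = d·√n = 0.59 × √9 = 1.7700
Critical value for a two-sided test at α = 0.05: z_{α/2} = 1.960.
Power = Φ(δ − 1.960) + Φ(−δ − 1.960) = Φ(-0.190) + Φ(-3.730) = 0.4247 + 0.0001 = 0.4248.
Type II error: β = 1 − power = 1 − 0.4248 = 0.5752.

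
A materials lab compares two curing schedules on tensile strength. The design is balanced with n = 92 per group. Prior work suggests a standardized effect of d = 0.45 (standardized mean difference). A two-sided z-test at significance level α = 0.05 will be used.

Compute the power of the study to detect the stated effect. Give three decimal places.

Noncentrality parameter: δ = d·√(n/2) = 0.45 × √(92/2) = 3.0520
Two-sided α = 0.05 → critical value z_{0.025} = 1.960.
Power = Φ(δ − 1.960) + Φ(−δ − 1.960) = Φ(1.092) + Φ(-5.012) = 0.8626 + 0.0000 = 0.8626.

Power ≈ 0.863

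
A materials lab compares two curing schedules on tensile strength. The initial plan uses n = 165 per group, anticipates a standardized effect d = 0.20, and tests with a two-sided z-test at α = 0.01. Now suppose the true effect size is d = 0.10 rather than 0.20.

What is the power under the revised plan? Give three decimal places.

Power ≈ 0.048

With d = 0.10: δ = d·√(n/2) = 0.10 × √(165/2) = 0.9083. Critical value z_{0.005} = 2.576.
Revised power = Φ(δ − 2.576) + Φ(−δ − 2.576) = Φ(-1.668) + Φ(-3.484) = 0.0477 + 0.0002 = 0.0480.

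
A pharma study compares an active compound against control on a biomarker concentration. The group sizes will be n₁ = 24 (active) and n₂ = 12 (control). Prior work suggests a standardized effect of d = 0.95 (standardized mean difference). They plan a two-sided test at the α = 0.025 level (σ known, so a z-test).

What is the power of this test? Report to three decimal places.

Power ≈ 0.672

Noncentrality parameter: λ = d / √(1/n₁ + 1/n₂) = 0.95 / √(1/24 + 1/12) = 2.6870
Two-sided α = 0.025 → critical value z_{0.0125} = 2.241.
Power = Φ(λ − 2.241) + Φ(−λ − 2.241) = Φ(0.446) + Φ(-4.928) = 0.6721 + 0.0000 = 0.6721.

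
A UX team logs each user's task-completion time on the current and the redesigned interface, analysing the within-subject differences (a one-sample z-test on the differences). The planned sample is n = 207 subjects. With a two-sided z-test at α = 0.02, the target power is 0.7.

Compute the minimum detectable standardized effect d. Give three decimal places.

d ≈ 0.198

Required noncentrality: δ = z_{0.01} + z_{0.30} = 2.326 + 0.524 = 2.851.
(The second rejection-region term Φ(−δ − z_{α/2}) is negligible and dropped.)
δ = d·√n ⇒ d = δ/√n = 2.851/√207 = 0.1981.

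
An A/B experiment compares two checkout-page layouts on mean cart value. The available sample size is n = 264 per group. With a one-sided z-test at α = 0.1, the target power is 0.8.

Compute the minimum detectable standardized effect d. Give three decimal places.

Required noncentrality: δ = z_{0.1} + z_{0.20} = 1.282 + 0.842 = 2.123.
δ = d·√(n/2) ⇒ d = δ/√(n/2) = 2.123/√(264/2) = 0.1848.

d ≈ 0.185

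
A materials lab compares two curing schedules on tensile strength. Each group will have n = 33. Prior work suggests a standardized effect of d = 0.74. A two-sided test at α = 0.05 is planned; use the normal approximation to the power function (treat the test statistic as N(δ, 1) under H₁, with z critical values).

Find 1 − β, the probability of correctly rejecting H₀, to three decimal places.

Power ≈ 0.852

Noncentrality parameter: δ = d·√(n/2) = 0.74 × √(33/2) = 3.0059
Critical value for a two-sided test at α = 0.05: z_{α/2} = 1.960.
Power = Φ(δ − 1.960) + Φ(−δ − 1.960) = Φ(1.046) + Φ(-4.966) = 0.8522 + 0.0000 = 0.8522.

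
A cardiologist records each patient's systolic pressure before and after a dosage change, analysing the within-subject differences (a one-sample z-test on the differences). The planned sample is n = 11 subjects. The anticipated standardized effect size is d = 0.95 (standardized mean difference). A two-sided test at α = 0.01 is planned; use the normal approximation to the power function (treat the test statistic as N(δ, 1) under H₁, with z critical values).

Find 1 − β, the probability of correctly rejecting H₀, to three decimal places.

Noncentrality parameter: δ = d·√n = 0.95 × √11 = 3.1508
Critical value for a two-sided test at α = 0.01: z_{α/2} = 2.576.
Power = Φ(δ − 2.576) + Φ(−δ − 2.576) = Φ(0.575) + Φ(-5.727) = 0.7173 + 0.0000 = 0.7173.

Power ≈ 0.717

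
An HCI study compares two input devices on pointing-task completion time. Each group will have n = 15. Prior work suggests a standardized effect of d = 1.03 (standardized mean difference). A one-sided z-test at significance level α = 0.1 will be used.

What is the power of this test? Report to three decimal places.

Power ≈ 0.938

Noncentrality parameter: δ = d·√(n/2) = 1.03 × √(15/2) = 2.8208
Critical value for a one-sided test at α = 0.1: z_α = 1.282.
Power = Φ(δ − 1.282) = Φ(1.539) = 0.9381.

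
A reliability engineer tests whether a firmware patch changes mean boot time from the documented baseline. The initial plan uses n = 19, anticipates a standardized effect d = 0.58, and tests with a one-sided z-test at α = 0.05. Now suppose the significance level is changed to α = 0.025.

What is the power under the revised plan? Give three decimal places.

Power ≈ 0.715

δ = d·√n = 0.58 × √19 = 2.5282 (unchanged). New critical value: z_{0.025} = 1.960.
Revised power = Φ(δ − 1.960) = Φ(0.568) = 0.7150.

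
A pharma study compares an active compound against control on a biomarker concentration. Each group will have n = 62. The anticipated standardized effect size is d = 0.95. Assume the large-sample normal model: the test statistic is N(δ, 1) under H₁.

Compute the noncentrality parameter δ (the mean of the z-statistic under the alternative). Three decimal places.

δ = d·√(n/2) = 0.95 × √(62/2) = 5.2894

δ ≈ 5.289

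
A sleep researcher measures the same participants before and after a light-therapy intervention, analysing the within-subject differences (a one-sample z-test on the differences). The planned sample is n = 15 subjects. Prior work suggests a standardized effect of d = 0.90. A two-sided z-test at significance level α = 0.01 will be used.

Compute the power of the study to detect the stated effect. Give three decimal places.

Power ≈ 0.819

Noncentrality parameter: δ = d·√n = 0.90 × √15 = 3.4857
Critical value for a two-sided test at α = 0.01: z_{α/2} = 2.576.
Power = Φ(δ − 2.576) + Φ(−δ − 2.576) = Φ(0.910) + Φ(-6.062) = 0.8186 + 0.0000 = 0.8186.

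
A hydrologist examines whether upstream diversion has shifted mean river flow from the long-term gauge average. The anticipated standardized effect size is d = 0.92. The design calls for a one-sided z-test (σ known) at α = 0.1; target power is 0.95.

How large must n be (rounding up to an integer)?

For power 0.95 need Φ(δ − z_{0.1}) = 0.95, so δ = z_{0.1} + z_{0.05} = 1.282 + 1.645 = 2.926.
δ = d·√n ⇒ n = (δ/d)² = (2.926 / 0.92)² = 10.12.
Rounding up, n = 11.

n = 11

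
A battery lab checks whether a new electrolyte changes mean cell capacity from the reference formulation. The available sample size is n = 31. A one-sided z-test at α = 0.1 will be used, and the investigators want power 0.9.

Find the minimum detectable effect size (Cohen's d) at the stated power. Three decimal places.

d ≈ 0.460

Need Φ(δ − 1.282) = 0.9, so δ = 1.282 + 1.282 = 2.563.
δ = d·√n ⇒ d = δ/√n = 2.563/√31 = 0.4603.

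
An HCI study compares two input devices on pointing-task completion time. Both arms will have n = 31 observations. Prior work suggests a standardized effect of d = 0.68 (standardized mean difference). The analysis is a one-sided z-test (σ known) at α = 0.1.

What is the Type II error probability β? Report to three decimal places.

β ≈ 0.081

Noncentrality parameter: δ = d·√(n/2) = 0.68 × √(31/2) = 2.6772
One-sided α = 0.1 → critical value z_{0.1} = 1.282.
Power = P(Z > 1.282 − δ) = Φ(1.396) = 0.9186.
Type II error: β = 1 − power = 1 − 0.9186 = 0.0814.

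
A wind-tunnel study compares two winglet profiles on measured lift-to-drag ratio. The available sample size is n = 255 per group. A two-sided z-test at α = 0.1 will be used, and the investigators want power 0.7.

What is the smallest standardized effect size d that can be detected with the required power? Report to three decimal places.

d ≈ 0.192

Required noncentrality: δ = z_{0.05} + z_{0.30} = 1.645 + 0.524 = 2.169.
(Lower-tail contribution to power is negligible for δ > 0.)
δ = d·√(n/2) ⇒ d = δ/√(n/2) = 2.169/√(255/2) = 0.1921.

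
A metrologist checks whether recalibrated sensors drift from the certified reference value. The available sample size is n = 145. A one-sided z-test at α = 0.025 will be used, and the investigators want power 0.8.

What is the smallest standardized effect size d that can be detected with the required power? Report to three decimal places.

d ≈ 0.233

Required noncentrality: δ = z_{0.025} + z_{0.20} = 1.960 + 0.842 = 2.802.
δ = d·√n ⇒ d = δ/√n = 2.802/√145 = 0.2327.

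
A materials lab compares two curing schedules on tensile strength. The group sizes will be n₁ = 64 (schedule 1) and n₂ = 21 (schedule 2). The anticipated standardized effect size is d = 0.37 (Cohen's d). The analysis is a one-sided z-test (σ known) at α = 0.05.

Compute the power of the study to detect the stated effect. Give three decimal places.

Power ≈ 0.431

Noncentrality parameter: δ = d / √(1/n₁ + 1/n₂) = 0.37 / √(1/64 + 1/21) = 1.4713
One-sided α = 0.05 → critical value z_{0.05} = 1.645.
Power = P(Z > 1.645 − δ) = Φ(-0.174) = 0.4311.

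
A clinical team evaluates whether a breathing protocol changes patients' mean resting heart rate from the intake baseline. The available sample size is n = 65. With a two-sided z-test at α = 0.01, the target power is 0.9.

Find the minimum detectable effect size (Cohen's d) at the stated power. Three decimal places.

Required noncentrality: δ = z_{0.005} + z_{0.10} = 2.576 + 1.282 = 3.857.
(Lower-tail contribution to power is negligible for δ > 0.)
δ = d·√n ⇒ d = δ/√n = 3.857/√65 = 0.4784.

d ≈ 0.478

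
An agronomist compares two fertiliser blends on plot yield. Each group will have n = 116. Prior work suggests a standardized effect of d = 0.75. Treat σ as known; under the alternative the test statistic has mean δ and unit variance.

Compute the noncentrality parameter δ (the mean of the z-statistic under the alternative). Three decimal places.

δ = d·√(n/2) = 0.75 × √(116/2) = 5.7118

δ ≈ 5.712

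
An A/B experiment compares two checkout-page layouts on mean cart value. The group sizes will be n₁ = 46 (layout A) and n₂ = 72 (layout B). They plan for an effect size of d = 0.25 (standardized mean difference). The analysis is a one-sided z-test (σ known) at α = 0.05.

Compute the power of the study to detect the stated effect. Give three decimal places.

Power ≈ 0.374

Noncentrality parameter: δ = d / √(1/n₁ + 1/n₂) = 0.25 / √(1/46 + 1/72) = 1.3245
One-sided α = 0.05 → critical value z_{0.05} = 1.645.
Power = Φ(δ − 1.645) = Φ(-0.320) = 0.3743.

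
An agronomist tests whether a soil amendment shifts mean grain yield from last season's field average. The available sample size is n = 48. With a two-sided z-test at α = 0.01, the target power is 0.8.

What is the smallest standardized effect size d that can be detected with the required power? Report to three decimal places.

d ≈ 0.493

Need Φ(δ − 2.576) = 0.8, so δ = 2.576 + 0.842 = 3.417.
(Lower-tail contribution to power is negligible for δ > 0.)
δ = d·√n ⇒ d = δ/√n = 3.417/√48 = 0.4933.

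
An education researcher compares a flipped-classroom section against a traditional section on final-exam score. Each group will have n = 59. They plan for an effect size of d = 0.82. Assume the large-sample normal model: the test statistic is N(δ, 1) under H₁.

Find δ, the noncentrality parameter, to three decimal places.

δ = d·√(n/2) = 0.82 × √(59/2) = 4.4537

δ ≈ 4.454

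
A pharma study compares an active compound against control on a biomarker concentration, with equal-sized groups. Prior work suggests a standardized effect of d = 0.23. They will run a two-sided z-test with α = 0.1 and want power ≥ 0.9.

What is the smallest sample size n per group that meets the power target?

n = 324 per group

Set Φ(δ − 1.645) = 0.9; then δ − 1.645 = Φ⁻¹(0.9) = 1.282, giving δ = 2.926.
(The Φ(−δ − z_{α/2}) term is vanishingly small for δ > 0 and is dropped in the standard sample-size formula.)
δ = d·√(n/2) ⇒ n = 2(δ/d)² = 2 × (2.926 / 0.23)² = 323.77.
Rounding up, n = 324 per group.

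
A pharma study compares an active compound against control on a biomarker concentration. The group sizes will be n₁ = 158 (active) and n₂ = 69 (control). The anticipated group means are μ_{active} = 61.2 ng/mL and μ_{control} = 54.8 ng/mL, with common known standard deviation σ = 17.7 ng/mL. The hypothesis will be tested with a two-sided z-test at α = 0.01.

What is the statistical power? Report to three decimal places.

Standardized effect: d = |μ_{active} − μ_{control}| / σ = |61.2 − 54.8| / 17.7 = 0.3616
Noncentrality parameter: δ = d / √(1/n₁ + 1/n₂) = 0.3616 / √(1/158 + 1/69) = 2.5058
Critical value for a two-sided test at α = 0.01: z_{α/2} = 2.576.
Power = Φ(δ − 2.576) + Φ(−δ − 2.576) = Φ(-0.070) + Φ(-5.082) = 0.4721 + 0.0000 = 0.4721.

Power ≈ 0.472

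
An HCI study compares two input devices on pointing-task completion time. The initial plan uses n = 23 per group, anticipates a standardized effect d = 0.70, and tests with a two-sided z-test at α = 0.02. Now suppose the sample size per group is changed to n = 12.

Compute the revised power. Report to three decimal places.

Power ≈ 0.270

With n = 12 per group: δ = d·√(n/2) = 0.70 × √(12/2) = 1.7146. Critical value z_{0.01} = 2.326.
Revised power = Φ(δ − 2.326) + Φ(−δ − 2.326) = Φ(-0.612) + Φ(-4.041) = 0.2704 + 0.0000 = 0.2704.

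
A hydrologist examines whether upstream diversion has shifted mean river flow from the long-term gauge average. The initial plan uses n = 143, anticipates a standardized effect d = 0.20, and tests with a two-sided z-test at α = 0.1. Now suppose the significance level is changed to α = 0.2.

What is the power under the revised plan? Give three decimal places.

Power ≈ 0.867

δ = d·√n = 0.20 × √143 = 2.3917 (unchanged). New critical value: z_{0.1} = 1.282.
Revised power = Φ(δ − 1.282) + Φ(−δ − 1.282) = Φ(1.110) + Φ(-3.673) = 0.8665 + 0.0001 = 0.8666.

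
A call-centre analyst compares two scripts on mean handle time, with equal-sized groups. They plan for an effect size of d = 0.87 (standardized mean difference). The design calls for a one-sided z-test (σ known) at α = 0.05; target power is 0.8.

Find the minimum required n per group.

n = 17 per group

For power 0.8 need Φ(δ − z_{0.05}) = 0.8, so δ = z_{0.05} + z_{0.20} = 1.645 + 0.842 = 2.486.
δ = d·√(n/2) ⇒ n = 2(δ/d)² = 2 × (2.486 / 0.87)² = 16.34.
Rounding up, n = 17 per group.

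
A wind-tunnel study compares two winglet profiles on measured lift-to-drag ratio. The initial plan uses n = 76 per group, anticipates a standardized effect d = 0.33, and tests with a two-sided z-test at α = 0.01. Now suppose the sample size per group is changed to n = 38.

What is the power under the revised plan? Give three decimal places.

Power ≈ 0.128

With n = 38 per group: δ = d·√(n/2) = 0.33 × √(38/2) = 1.4384. Critical value z_{0.005} = 2.576.
Revised power = Φ(δ − 2.576) + Φ(−δ − 2.576) = Φ(-1.137) + Φ(-4.014) = 0.1277 + 0.0000 = 0.1277.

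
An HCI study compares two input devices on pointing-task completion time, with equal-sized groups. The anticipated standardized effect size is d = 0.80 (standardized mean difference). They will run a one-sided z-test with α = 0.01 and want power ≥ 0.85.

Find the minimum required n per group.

n = 36 per group

Set Φ(δ − 2.326) = 0.85; then δ − 2.326 = Φ⁻¹(0.85) = 1.036, giving δ = 3.363.
δ = d·√(n/2) ⇒ n = 2(δ/d)² = 2 × (3.363 / 0.80)² = 35.34.
Rounding up, n = 36 per group.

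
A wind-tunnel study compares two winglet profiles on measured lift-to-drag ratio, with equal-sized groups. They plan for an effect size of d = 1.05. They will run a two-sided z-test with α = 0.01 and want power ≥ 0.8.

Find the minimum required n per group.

n = 22 per group

Set Φ(δ − 2.576) = 0.8; then δ − 2.576 = Φ⁻¹(0.8) = 0.842, giving δ = 3.417.
(For δ > 0 the lower-tail rejection region contributes negligibly to power, so the one-term inversion is standard.)
δ = d·√(n/2) ⇒ n = 2(δ/d)² = 2 × (3.417 / 1.05)² = 21.19.
Rounding up, n = 22 per group.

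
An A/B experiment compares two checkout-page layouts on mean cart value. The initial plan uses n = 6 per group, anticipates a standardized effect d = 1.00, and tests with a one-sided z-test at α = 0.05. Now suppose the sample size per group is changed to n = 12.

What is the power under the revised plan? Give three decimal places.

Power ≈ 0.789

With n = 12 per group: δ = d·√(n/2) = 1.00 × √(12/2) = 2.4495. Critical value z_{0.05} = 1.645.
Revised power = Φ(δ − 1.645) = Φ(0.805) = 0.7895.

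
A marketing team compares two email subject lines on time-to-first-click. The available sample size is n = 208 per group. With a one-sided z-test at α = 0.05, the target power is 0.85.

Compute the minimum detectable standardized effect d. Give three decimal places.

Need Φ(δ − 1.645) = 0.85, so δ = 1.645 + 1.036 = 2.681.
δ = d·√(n/2) ⇒ d = δ/√(n/2) = 2.681/√(208/2) = 0.2629.

d ≈ 0.263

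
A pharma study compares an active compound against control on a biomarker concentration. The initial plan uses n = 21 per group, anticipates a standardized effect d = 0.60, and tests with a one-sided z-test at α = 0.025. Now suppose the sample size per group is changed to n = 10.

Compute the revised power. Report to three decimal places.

Power ≈ 0.268

With n = 10 per group: δ = d·√(n/2) = 0.60 × √(10/2) = 1.3416. Critical value z_{0.025} = 1.960.
Revised power = P(Z > 1.960 − δ) = Φ(-0.618) = 0.2682.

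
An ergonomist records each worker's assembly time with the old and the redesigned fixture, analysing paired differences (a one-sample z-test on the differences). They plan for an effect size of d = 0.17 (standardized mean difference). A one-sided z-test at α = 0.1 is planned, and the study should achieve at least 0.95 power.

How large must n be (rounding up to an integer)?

Set Φ(δ − 1.282) = 0.95; then δ − 1.282 = Φ⁻¹(0.95) = 1.645, giving δ = 2.926.
δ = d·√n ⇒ n = (δ/d)² = (2.926 / 0.17)² = 296.33.
Round up to the next whole unit.

n = 297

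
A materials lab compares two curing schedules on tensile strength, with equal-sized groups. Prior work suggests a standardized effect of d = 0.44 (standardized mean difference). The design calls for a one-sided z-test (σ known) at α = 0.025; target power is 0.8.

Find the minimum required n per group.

For power 0.8 need Φ(δ − z_{0.025}) = 0.8, so δ = z_{0.025} + z_{0.20} = 1.960 + 0.842 = 2.802.
δ = d·√(n/2) ⇒ n = 2(δ/d)² = 2 × (2.802 / 0.44)² = 81.08.
Rounding up, n = 82 per group.

n = 82 per group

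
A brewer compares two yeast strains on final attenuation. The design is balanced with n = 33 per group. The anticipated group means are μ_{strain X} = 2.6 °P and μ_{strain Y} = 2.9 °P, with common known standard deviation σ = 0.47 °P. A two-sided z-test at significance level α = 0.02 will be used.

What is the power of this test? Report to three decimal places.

Power ≈ 0.605

Standardized effect: d = |μ_{strain X} − μ_{strain Y}| / σ = |2.6 − 2.9| / 0.47 = 0.6383
Noncentrality parameter: δ = d·√(n/2) = 0.6383 × √(33/2) = 2.5928
Two-sided α = 0.02 → critical value z_{0.01} = 2.326.
Power = Φ(δ − 2.326) + Φ(−δ − 2.326) = Φ(0.266) + Φ(-4.919) = 0.6050 + 0.0000 = 0.6050.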